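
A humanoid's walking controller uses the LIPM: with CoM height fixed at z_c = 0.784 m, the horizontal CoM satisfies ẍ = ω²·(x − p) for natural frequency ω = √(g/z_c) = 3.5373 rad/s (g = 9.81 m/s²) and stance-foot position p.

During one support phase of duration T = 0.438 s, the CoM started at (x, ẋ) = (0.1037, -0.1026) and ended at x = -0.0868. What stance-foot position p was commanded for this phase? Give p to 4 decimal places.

p = 0.1895

ωT = 3.5373·0.438 = 1.549337; cosh(ωT) = 2.460369, sinh(ωT) = 2.247980
x(T) = p + (x₀−p)·cosh(ωT) + (ẋ₀/ω)·sinh(ωT) ⇒ p·(1 − cosh) = x(T) − x₀·cosh − (ẋ₀/ω)·sinh
numerator   = -0.0868 − (0.1037)·2.460369 − (-0.1026/3.5373)·2.247980 = -0.276737
denominator = 1 − 2.460369 = -1.460369
p = -0.276737 / -1.460369 = 0.1895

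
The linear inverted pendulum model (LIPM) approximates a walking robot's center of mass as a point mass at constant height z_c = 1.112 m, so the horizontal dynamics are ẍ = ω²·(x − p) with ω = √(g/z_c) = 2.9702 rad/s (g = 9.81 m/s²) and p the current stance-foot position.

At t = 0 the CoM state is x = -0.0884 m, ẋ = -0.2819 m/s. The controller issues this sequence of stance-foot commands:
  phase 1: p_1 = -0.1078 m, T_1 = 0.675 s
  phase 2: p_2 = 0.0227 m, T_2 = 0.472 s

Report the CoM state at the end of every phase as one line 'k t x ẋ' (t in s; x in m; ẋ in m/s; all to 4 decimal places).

1 0.6750 -0.3804 -0.8555
2 1.1470 -1.3956 -4.1285

phase 1: p=-0.1078, T=0.675, ωT=2.004885, cosh=3.779958, sinh=3.645282; start (x,ẋ)=(-0.088400, -0.281900) → end (x,ẋ)=(-0.380440, -0.855522)
phase 2: p=0.0227, T=0.472, ωT=1.401934, cosh=2.154586, sinh=1.908466; start (x,ẋ)=(-0.380440, -0.855522) → end (x,ẋ)=(-1.395606, -4.128508)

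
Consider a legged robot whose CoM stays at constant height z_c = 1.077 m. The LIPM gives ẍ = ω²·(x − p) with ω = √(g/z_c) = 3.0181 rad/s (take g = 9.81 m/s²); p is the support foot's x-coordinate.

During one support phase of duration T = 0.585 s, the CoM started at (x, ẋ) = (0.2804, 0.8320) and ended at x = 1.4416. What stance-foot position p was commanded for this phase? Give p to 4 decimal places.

p = 0.0916

ωT = 3.0181·0.585 = 1.765589; cosh(ωT) = 3.008049, sinh(ωT) = 2.836963
x(T) = p + (x₀−p)·cosh(ωT) + (ẋ₀/ω)·sinh(ωT) ⇒ p·(1 − cosh) = x(T) − x₀·cosh − (ẋ₀/ω)·sinh
numerator   = 1.4416 − (0.2804)·3.008049 − (0.8320/3.0181)·2.836963 = -0.183923
denominator = 1 − 3.008049 = -2.008049
p = -0.183923 / -2.008049 = 0.0916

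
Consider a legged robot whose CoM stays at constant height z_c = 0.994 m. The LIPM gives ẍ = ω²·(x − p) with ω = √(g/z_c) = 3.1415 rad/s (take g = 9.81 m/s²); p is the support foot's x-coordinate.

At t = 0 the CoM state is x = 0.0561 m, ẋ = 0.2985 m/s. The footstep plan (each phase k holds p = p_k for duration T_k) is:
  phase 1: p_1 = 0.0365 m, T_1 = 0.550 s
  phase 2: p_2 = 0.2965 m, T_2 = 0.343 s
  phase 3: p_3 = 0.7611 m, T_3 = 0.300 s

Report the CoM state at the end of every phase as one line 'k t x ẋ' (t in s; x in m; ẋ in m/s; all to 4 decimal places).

1 0.5500 0.3524 1.0344
2 0.8930 0.8156 1.9231
3 1.1930 1.5079 3.0286

phase 1: p=0.0365, T=0.550, ωT=1.727825, cosh=2.903035, sinh=2.725364; start (x,ẋ)=(0.056100, 0.298500) → end (x,ẋ)=(0.352359, 1.034366)
phase 2: p=0.2965, T=0.343, ωT=1.077535, cosh=1.638931, sinh=1.298497; start (x,ẋ)=(0.352359, 1.034366) → end (x,ẋ)=(0.815590, 1.923116)
phase 3: p=0.7611, T=0.300, ωT=0.942450, cosh=1.477967, sinh=1.088295; start (x,ẋ)=(0.815590, 1.923116) → end (x,ẋ)=(1.507851, 3.028596)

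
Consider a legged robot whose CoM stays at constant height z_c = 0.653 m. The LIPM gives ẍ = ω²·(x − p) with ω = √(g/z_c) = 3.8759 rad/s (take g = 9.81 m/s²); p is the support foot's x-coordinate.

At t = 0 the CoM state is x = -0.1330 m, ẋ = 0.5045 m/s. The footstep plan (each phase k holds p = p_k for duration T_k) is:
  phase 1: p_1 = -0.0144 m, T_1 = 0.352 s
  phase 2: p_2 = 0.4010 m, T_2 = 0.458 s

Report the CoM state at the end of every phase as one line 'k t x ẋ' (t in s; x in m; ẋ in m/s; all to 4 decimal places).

phase 1: p=-0.0144, T=0.352, ωT=1.364317, cosh=2.084302, sinh=1.828747; start (x,ẋ)=(-0.133000, 0.504500) → end (x,ẋ)=(-0.023562, 0.210889)
phase 2: p=0.4010, T=0.458, ωT=1.775162, cosh=3.035347, sinh=2.865891; start (x,ẋ)=(-0.023562, 0.210889) → end (x,ẋ)=(-0.731760, -4.075880)

1 0.3520 -0.0236 0.2109
2 0.8100 -0.7318 -4.0759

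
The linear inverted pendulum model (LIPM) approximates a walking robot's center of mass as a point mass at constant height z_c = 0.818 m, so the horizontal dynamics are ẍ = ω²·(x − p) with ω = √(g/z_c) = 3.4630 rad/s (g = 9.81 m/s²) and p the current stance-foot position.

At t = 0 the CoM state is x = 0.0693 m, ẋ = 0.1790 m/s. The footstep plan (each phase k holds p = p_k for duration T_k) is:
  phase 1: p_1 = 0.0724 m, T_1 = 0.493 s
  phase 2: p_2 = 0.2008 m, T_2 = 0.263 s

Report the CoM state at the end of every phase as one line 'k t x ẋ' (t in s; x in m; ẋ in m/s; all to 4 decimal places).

phase 1: p=0.0724, T=0.493, ωT=1.707259, cosh=2.847595, sinh=2.666233; start (x,ẋ)=(0.069300, 0.179000) → end (x,ẋ)=(0.201388, 0.481097)
phase 2: p=0.2008, T=0.263, ωT=0.910769, cosh=1.444224, sinh=1.042009; start (x,ẋ)=(0.201388, 0.481097) → end (x,ẋ)=(0.346410, 0.696934)

1 0.4930 0.2014 0.4811
2 0.7560 0.3464 0.6969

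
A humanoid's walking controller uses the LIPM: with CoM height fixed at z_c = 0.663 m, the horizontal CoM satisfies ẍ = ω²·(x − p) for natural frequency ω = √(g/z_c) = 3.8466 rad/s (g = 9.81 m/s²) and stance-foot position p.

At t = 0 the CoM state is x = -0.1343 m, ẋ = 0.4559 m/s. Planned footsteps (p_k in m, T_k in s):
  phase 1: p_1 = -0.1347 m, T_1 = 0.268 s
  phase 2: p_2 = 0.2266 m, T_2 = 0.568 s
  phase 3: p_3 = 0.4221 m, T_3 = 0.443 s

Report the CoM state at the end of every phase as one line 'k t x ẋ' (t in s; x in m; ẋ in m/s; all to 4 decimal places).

phase 1: p=-0.1347, T=0.268, ωT=1.030889, cosh=1.580123, sinh=1.223433; start (x,ẋ)=(-0.134300, 0.455900) → end (x,ẋ)=(0.010934, 0.722261)
phase 2: p=0.2266, T=0.568, ωT=2.184869, cosh=4.500987, sinh=4.388495; start (x,ẋ)=(0.010934, 0.722261) → end (x,ẋ)=(0.079899, -0.389731)
phase 3: p=0.4221, T=0.443, ωT=1.704044, cosh=2.839037, sinh=2.657091; start (x,ẋ)=(0.079899, -0.389731) → end (x,ẋ)=(-0.818634, -4.604021)

1 0.2680 0.0109 0.7223
2 0.8360 0.0799 -0.3897
3 1.2790 -0.8186 -4.6040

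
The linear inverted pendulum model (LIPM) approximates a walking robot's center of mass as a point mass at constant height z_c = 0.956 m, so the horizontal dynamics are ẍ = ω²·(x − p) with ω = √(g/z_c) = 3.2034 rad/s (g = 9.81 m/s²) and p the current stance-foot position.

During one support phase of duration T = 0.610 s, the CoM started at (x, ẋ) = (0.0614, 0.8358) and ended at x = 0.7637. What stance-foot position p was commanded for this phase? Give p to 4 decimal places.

p = 0.1383

ωT = 3.2034·0.610 = 1.954074; cosh(ωT) = 3.599538, sinh(ωT) = 3.457843
x(T) = p + (x₀−p)·cosh(ωT) + (ẋ₀/ω)·sinh(ωT) ⇒ p·(1 − cosh) = x(T) − x₀·cosh − (ẋ₀/ω)·sinh
numerator   = 0.7637 − (0.0614)·3.599538 − (0.8358/3.2034)·3.457843 = -0.359498
denominator = 1 − 3.599538 = -2.599538
p = -0.359498 / -2.599538 = 0.1383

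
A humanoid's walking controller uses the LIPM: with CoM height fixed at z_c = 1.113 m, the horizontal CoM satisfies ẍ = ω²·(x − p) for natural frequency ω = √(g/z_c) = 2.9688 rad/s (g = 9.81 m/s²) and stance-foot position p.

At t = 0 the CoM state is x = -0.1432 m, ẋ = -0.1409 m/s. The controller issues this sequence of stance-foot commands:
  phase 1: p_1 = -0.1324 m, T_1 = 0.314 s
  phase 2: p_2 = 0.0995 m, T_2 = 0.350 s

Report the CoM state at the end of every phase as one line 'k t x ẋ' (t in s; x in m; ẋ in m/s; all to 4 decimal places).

1 0.3140 -0.1992 -0.2411
2 0.6640 -0.4759 -1.4797

phase 1: p=-0.1324, T=0.314, ωT=0.932203, cosh=1.466892, sinh=1.073207; start (x,ẋ)=(-0.143200, -0.140900) → end (x,ẋ)=(-0.199177, -0.241095)
phase 2: p=0.0995, T=0.350, ωT=1.039080, cosh=1.590198, sinh=1.236418; start (x,ẋ)=(-0.199177, -0.241095) → end (x,ẋ)=(-0.475865, -1.479737)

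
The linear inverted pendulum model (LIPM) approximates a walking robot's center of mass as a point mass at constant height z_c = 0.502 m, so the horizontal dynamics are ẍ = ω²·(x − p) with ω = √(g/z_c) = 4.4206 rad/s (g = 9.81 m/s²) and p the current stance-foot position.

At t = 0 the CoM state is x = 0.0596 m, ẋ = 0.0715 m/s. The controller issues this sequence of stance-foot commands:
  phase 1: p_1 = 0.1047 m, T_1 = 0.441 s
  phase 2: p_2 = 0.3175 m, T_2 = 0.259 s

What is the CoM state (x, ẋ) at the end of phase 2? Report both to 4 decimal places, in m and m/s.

x = -0.3713, ẋ = -2.7335

phase 1: p=0.1047, T=0.441, ωT=1.949485, cosh=3.583707, sinh=3.441359; start (x,ẋ)=(0.059600, 0.071500) → end (x,ẋ)=(-0.001264, -0.429866)
phase 2: p=0.3175, T=0.259, ωT=1.144935, cosh=1.730241, sinh=1.411997; start (x,ẋ)=(-0.001264, -0.429866) → end (x,ẋ)=(-0.371343, -2.733454)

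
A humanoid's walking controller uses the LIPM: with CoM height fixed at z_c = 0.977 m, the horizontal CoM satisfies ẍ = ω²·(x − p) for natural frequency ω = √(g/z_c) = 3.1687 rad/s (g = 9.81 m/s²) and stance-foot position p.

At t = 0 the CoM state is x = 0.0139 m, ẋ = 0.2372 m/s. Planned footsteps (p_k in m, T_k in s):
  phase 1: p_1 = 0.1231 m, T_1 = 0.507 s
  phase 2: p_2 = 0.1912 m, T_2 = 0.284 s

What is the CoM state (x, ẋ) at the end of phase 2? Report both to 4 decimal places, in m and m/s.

x = -0.1244, ẋ = -0.8648

phase 1: p=0.1231, T=0.507, ωT=1.606531, cosh=2.593034, sinh=2.392452; start (x,ẋ)=(0.013900, 0.237200) → end (x,ẋ)=(0.019033, -0.212773)
phase 2: p=0.1912, T=0.284, ωT=0.899911, cosh=1.432995, sinh=1.026389; start (x,ẋ)=(0.019033, -0.212773) → end (x,ẋ)=(-0.124435, -0.864845)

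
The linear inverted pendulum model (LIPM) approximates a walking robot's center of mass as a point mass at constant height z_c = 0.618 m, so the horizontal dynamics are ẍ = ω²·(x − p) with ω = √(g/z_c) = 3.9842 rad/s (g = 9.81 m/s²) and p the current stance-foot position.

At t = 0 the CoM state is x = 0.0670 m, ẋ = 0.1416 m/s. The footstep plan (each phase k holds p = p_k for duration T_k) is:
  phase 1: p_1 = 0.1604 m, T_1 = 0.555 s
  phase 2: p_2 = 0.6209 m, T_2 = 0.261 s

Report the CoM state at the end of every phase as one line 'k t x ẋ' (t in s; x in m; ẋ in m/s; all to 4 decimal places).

phase 1: p=0.1604, T=0.555, ωT=2.211231, cosh=4.618255, sinh=4.508690; start (x,ẋ)=(0.067000, 0.141600) → end (x,ẋ)=(-0.110704, -1.023848)
phase 2: p=0.6209, T=0.261, ωT=1.039876, cosh=1.591183, sinh=1.237684; start (x,ẋ)=(-0.110704, -1.023848) → end (x,ẋ)=(-0.861273, -5.236803)

1 0.5550 -0.1107 -1.0238
2 0.8160 -0.8613 -5.2368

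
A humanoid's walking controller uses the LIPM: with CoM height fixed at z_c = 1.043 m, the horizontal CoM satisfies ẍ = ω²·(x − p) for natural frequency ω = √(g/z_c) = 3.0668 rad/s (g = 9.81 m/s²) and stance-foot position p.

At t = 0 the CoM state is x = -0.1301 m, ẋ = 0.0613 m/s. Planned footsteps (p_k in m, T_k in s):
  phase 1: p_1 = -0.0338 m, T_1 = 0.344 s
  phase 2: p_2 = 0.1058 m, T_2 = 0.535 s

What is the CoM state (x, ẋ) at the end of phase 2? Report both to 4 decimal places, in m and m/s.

phase 1: p=-0.0338, T=0.344, ωT=1.054979, cosh=1.610058, sinh=1.261858; start (x,ẋ)=(-0.130100, 0.061300) → end (x,ẋ)=(-0.163626, -0.273972)
phase 2: p=0.1058, T=0.535, ωT=1.640738, cosh=2.676406, sinh=2.482569; start (x,ẋ)=(-0.163626, -0.273972) → end (x,ẋ)=(-0.837073, -2.784547)

x = -0.8371, ẋ = -2.7845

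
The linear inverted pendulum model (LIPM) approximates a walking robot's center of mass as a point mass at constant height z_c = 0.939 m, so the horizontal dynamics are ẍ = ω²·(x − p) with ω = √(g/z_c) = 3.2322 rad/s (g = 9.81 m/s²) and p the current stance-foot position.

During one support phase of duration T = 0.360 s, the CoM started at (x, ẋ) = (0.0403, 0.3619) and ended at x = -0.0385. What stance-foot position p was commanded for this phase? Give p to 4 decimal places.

ωT = 3.2322·0.360 = 1.163592; cosh(ωT) = 1.756887, sinh(ωT) = 1.444525
x(T) = p + (x₀−p)·cosh(ωT) + (ẋ₀/ω)·sinh(ωT) ⇒ p·(1 − cosh) = x(T) − x₀·cosh − (ẋ₀/ω)·sinh
numerator   = -0.0385 − (0.0403)·1.756887 − (0.3619/3.2322)·1.444525 = -0.271042
denominator = 1 − 1.756887 = -0.756887
p = -0.271042 / -0.756887 = 0.3581

p = 0.3581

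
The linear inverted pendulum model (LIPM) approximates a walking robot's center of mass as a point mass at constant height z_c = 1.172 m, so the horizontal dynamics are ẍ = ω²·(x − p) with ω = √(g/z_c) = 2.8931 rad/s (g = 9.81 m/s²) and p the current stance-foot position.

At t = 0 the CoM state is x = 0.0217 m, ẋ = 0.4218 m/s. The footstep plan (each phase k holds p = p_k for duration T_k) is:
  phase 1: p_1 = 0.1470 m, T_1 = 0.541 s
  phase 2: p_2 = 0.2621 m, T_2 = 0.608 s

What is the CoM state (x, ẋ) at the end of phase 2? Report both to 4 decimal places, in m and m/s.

x = 0.1978, ẋ = -0.1005

phase 1: p=0.1470, T=0.541, ωT=1.565167, cosh=2.496264, sinh=2.287211; start (x,ẋ)=(0.021700, 0.421800) → end (x,ẋ)=(0.167682, 0.223798)
phase 2: p=0.2621, T=0.608, ωT=1.759005, cosh=2.989436, sinh=2.817220; start (x,ẋ)=(0.167682, 0.223798) → end (x,ẋ)=(0.197773, -0.100521)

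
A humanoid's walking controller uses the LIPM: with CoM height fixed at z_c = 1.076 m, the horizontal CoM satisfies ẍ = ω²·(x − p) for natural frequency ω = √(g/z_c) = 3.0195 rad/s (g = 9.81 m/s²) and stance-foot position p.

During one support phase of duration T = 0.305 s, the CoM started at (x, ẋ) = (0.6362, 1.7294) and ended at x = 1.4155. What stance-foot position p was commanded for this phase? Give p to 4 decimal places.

ωT = 3.0195·0.305 = 0.920947; cosh(ωT) = 1.454905, sinh(ωT) = 1.056764
x(T) = p + (x₀−p)·cosh(ωT) + (ẋ₀/ω)·sinh(ωT) ⇒ p·(1 − cosh) = x(T) − x₀·cosh − (ẋ₀/ω)·sinh
numerator   = 1.4155 − (0.6362)·1.454905 − (1.7294/3.0195)·1.056764 = -0.115366
denominator = 1 − 1.454905 = -0.454905
p = -0.115366 / -0.454905 = 0.2536

p = 0.2536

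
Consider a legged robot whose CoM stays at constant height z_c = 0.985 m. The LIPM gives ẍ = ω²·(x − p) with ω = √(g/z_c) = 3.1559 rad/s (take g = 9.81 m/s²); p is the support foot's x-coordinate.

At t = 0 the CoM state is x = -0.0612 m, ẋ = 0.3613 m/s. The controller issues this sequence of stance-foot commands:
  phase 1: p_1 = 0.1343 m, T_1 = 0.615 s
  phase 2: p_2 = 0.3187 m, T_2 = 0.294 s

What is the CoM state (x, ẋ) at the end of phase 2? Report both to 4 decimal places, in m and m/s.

x = -0.6733, ẋ = -2.8449

phase 1: p=0.1343, T=0.615, ωT=1.940878, cosh=3.554222, sinh=3.410645; start (x,ẋ)=(-0.061200, 0.361300) → end (x,ẋ)=(-0.170086, -0.820154)
phase 2: p=0.3187, T=0.294, ωT=0.927835, cosh=1.462218, sinh=1.066809; start (x,ẋ)=(-0.170086, -0.820154) → end (x,ẋ)=(-0.673254, -2.844861)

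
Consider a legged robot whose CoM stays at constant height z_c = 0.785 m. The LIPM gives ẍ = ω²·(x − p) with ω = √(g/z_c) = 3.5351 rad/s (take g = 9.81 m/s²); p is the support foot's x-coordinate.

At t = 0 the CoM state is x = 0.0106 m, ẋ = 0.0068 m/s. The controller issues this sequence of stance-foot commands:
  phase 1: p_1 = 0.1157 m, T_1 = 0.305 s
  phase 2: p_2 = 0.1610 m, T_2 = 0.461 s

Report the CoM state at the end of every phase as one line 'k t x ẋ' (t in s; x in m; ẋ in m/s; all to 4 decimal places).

1 0.3050 -0.0541 -0.4717
2 0.7660 -0.7363 -3.1153

phase 1: p=0.1157, T=0.305, ωT=1.078205, cosh=1.639803, sinh=1.299597; start (x,ẋ)=(0.010600, 0.006800) → end (x,ẋ)=(-0.054143, -0.471700)
phase 2: p=0.1610, T=0.461, ωT=1.629681, cosh=2.649120, sinh=2.453128; start (x,ẋ)=(-0.054143, -0.471700) → end (x,ẋ)=(-0.736270, -3.115326)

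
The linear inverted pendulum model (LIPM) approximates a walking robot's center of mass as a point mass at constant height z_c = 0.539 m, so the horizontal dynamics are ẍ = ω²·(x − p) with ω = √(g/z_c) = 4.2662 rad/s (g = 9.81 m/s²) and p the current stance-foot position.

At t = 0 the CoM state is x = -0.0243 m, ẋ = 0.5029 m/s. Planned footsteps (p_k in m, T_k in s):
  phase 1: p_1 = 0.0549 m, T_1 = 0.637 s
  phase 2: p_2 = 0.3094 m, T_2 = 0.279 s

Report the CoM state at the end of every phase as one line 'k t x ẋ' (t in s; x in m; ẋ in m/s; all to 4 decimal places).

1 0.6370 0.3413 1.2772
2 0.9160 0.8133 2.4968

phase 1: p=0.0549, T=0.637, ωT=2.717569, cosh=7.604752, sinh=7.538717; start (x,ẋ)=(-0.024300, 0.502900) → end (x,ẋ)=(0.341268, 1.277225)
phase 2: p=0.3094, T=0.279, ωT=1.190270, cosh=1.796054, sinh=1.491914; start (x,ẋ)=(0.341268, 1.277225) → end (x,ẋ)=(0.813290, 2.496800)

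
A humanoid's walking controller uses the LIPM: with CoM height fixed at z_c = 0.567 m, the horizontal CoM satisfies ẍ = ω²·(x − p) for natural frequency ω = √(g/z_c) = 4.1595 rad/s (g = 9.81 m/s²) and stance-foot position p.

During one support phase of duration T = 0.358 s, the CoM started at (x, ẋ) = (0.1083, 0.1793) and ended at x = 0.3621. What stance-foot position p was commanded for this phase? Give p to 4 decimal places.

p = -0.0144

ωT = 4.1595·0.358 = 1.489101; cosh(ωT) = 2.329342, sinh(ωT) = 2.103767
x(T) = p + (x₀−p)·cosh(ωT) + (ẋ₀/ω)·sinh(ωT) ⇒ p·(1 − cosh) = x(T) − x₀·cosh − (ẋ₀/ω)·sinh
numerator   = 0.3621 − (0.1083)·2.329342 − (0.1793/4.1595)·2.103767 = 0.019147
denominator = 1 − 2.329342 = -1.329342
p = 0.019147 / -1.329342 = -0.0144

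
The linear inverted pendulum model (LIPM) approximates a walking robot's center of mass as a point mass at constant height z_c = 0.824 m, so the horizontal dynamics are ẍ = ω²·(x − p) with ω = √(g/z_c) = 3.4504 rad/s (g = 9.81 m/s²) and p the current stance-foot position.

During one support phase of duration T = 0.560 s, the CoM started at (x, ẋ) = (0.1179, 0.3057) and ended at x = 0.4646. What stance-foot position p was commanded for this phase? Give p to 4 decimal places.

ωT = 3.4504·0.560 = 1.932224; cosh(ωT) = 3.524838, sinh(ωT) = 3.380012
x(T) = p + (x₀−p)·cosh(ωT) + (ẋ₀/ω)·sinh(ωT) ⇒ p·(1 − cosh) = x(T) − x₀·cosh − (ẋ₀/ω)·sinh
numerator   = 0.4646 − (0.1179)·3.524838 − (0.3057/3.4504)·3.380012 = -0.250442
denominator = 1 − 3.524838 = -2.524838
p = -0.250442 / -2.524838 = 0.0992

p = 0.0992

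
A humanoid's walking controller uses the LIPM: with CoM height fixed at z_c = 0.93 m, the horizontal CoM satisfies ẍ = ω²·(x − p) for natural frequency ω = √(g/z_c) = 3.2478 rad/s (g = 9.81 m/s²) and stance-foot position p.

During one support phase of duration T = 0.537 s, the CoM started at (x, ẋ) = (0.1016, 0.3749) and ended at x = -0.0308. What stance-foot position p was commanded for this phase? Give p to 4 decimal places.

ωT = 3.2478·0.537 = 1.744069; cosh(ωT) = 2.947689, sinh(ωT) = 2.772882
x(T) = p + (x₀−p)·cosh(ωT) + (ẋ₀/ω)·sinh(ωT) ⇒ p·(1 − cosh) = x(T) − x₀·cosh − (ẋ₀/ω)·sinh
numerator   = -0.0308 − (0.1016)·2.947689 − (0.3749/3.2478)·2.772882 = -0.650364
denominator = 1 − 2.947689 = -1.947689
p = -0.650364 / -1.947689 = 0.3339

p = 0.3339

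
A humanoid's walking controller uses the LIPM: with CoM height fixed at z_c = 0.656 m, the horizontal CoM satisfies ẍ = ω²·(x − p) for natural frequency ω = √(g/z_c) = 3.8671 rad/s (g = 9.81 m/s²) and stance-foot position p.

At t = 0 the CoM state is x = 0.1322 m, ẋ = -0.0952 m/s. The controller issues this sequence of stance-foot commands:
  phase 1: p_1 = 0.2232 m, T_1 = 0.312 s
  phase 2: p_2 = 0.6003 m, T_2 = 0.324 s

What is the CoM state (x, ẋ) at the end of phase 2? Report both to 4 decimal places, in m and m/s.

x = -0.7927, ẋ = -4.9485

phase 1: p=0.2232, T=0.312, ωT=1.206535, cosh=1.820559, sinh=1.521327; start (x,ẋ)=(0.132200, -0.095200) → end (x,ẋ)=(0.020077, -0.708681)
phase 2: p=0.6003, T=0.324, ωT=1.252940, cosh=1.893142, sinh=1.607479; start (x,ẋ)=(0.020077, -0.708681) → end (x,ẋ)=(-0.792729, -4.948462)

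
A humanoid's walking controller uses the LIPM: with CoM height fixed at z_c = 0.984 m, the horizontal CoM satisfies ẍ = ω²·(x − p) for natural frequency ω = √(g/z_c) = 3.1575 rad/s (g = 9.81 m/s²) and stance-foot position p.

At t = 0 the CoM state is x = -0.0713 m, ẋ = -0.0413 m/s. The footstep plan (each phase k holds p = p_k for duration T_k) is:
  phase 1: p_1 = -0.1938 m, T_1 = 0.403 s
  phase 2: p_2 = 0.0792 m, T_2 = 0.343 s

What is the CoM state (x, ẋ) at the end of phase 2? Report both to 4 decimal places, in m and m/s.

x = 0.2131, ẋ = 0.6740

phase 1: p=-0.1938, T=0.403, ωT=1.272473, cosh=1.924903, sinh=1.644765; start (x,ẋ)=(-0.071300, -0.041300) → end (x,ẋ)=(0.020487, 0.556686)
phase 2: p=0.0792, T=0.343, ωT=1.083023, cosh=1.646082, sinh=1.307511; start (x,ẋ)=(0.020487, 0.556686) → end (x,ẋ)=(0.213076, 0.673957)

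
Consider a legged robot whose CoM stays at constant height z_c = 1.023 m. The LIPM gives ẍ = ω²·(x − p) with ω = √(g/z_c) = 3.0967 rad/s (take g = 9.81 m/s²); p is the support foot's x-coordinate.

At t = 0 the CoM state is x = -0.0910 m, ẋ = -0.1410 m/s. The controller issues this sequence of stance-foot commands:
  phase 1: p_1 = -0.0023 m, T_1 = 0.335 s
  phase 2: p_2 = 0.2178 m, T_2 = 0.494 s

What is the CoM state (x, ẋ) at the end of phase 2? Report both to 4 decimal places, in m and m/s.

phase 1: p=-0.0023, T=0.335, ωT=1.037394, cosh=1.588116, sinh=1.233739; start (x,ẋ)=(-0.091000, -0.141000) → end (x,ẋ)=(-0.199341, -0.562804)
phase 2: p=0.2178, T=0.494, ωT=1.529770, cosh=2.416850, sinh=2.200264; start (x,ẋ)=(-0.199341, -0.562804) → end (x,ẋ)=(-1.190250, -4.202428)

x = -1.1903, ẋ = -4.2024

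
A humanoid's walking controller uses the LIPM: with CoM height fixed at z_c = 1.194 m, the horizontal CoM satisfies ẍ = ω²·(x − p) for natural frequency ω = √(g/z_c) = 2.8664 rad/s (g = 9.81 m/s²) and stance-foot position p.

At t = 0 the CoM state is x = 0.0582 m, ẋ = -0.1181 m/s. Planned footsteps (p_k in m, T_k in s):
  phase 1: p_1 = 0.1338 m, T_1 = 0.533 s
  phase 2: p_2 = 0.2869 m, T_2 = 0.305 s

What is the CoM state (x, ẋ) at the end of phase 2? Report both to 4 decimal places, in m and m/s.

x = -0.5752, ẋ = -2.2790

phase 1: p=0.1338, T=0.533, ωT=1.527791, cosh=2.412501, sinh=2.195486; start (x,ẋ)=(0.058200, -0.118100) → end (x,ẋ)=(-0.139042, -0.760678)
phase 2: p=0.2869, T=0.305, ωT=0.874252, cosh=1.407128, sinh=0.989954; start (x,ẋ)=(-0.139042, -0.760678) → end (x,ẋ)=(-0.575167, -2.279027)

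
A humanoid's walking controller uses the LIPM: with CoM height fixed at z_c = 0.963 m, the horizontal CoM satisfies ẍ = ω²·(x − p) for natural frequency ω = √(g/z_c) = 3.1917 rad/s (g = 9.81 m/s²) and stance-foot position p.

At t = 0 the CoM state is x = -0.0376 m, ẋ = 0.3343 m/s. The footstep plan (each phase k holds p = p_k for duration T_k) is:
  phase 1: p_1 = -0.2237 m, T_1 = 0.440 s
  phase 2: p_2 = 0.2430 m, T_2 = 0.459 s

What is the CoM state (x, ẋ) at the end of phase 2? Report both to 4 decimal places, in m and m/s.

x = 1.7446, ẋ = 5.1223

phase 1: p=-0.2237, T=0.440, ωT=1.404348, cosh=2.159199, sinh=1.913672; start (x,ẋ)=(-0.037600, 0.334300) → end (x,ẋ)=(0.378566, 1.858494)
phase 2: p=0.2430, T=0.459, ωT=1.464990, cosh=2.279291, sinh=2.048211; start (x,ẋ)=(0.378566, 1.858494) → end (x,ẋ)=(1.744645, 5.122278)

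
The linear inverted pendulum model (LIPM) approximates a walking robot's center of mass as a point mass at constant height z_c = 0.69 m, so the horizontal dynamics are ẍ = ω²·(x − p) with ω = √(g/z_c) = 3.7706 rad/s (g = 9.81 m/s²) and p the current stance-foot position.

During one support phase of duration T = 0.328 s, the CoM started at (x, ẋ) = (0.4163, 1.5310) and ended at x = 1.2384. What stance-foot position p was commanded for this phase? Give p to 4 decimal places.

ωT = 3.7706·0.328 = 1.236757; cosh(ωT) = 1.867374, sinh(ωT) = 1.577050
x(T) = p + (x₀−p)·cosh(ωT) + (ẋ₀/ω)·sinh(ωT) ⇒ p·(1 − cosh) = x(T) − x₀·cosh − (ẋ₀/ω)·sinh
numerator   = 1.2384 − (0.4163)·1.867374 − (1.5310/3.7706)·1.577050 = -0.179327
denominator = 1 − 1.867374 = -0.867374
p = -0.179327 / -0.867374 = 0.2067

p = 0.2067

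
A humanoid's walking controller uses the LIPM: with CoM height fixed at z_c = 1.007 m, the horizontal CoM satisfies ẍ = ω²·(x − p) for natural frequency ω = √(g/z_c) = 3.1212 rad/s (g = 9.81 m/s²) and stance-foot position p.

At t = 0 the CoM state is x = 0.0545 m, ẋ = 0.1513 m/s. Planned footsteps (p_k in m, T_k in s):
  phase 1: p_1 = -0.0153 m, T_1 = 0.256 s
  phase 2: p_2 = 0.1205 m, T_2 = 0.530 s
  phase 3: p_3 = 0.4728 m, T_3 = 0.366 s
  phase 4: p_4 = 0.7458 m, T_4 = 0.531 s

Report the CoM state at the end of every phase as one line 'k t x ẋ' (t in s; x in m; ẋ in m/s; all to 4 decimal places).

1 0.2560 0.1210 0.3954
2 0.7860 0.4409 1.0754
3 1.1520 0.9027 1.7168
4 1.6830 2.5626 5.9044

phase 1: p=-0.0153, T=0.256, ωT=0.799027, cosh=1.336572, sinh=0.886805; start (x,ẋ)=(0.054500, 0.151300) → end (x,ẋ)=(0.120981, 0.395422)
phase 2: p=0.1205, T=0.530, ωT=1.654236, cosh=2.710161, sinh=2.518923; start (x,ẋ)=(0.120981, 0.395422) → end (x,ẋ)=(0.440923, 1.075437)
phase 3: p=0.4728, T=0.366, ωT=1.142359, cosh=1.726610, sinh=1.407544; start (x,ẋ)=(0.440923, 1.075437) → end (x,ẋ)=(0.902742, 1.716815)
phase 4: p=0.7458, T=0.531, ωT=1.657357, cosh=2.718036, sinh=2.527394; start (x,ẋ)=(0.902742, 1.716815) → end (x,ẋ)=(2.562566, 5.904403)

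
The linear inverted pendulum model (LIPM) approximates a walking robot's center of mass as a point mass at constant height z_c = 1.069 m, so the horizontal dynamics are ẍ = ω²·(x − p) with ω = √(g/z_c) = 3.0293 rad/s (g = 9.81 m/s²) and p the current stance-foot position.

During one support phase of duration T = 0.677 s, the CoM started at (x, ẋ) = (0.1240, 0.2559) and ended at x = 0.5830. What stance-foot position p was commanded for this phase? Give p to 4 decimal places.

ωT = 3.0293·0.677 = 2.050836; cosh(ωT) = 3.951513, sinh(ωT) = 3.822886
x(T) = p + (x₀−p)·cosh(ωT) + (ẋ₀/ω)·sinh(ωT) ⇒ p·(1 − cosh) = x(T) − x₀·cosh − (ẋ₀/ω)·sinh
numerator   = 0.5830 − (0.1240)·3.951513 − (0.2559/3.0293)·3.822886 = -0.229926
denominator = 1 − 3.951513 = -2.951513
p = -0.229926 / -2.951513 = 0.0779

p = 0.0779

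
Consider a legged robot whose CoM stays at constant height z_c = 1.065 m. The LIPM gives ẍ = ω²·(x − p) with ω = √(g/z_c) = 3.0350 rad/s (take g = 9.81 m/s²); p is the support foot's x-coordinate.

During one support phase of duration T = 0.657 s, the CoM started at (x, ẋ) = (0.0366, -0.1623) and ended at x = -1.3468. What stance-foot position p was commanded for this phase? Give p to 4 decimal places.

p = 0.4711

ωT = 3.0350·0.657 = 1.993995; cosh(ωT) = 3.740484, sinh(ωT) = 3.604334
x(T) = p + (x₀−p)·cosh(ωT) + (ẋ₀/ω)·sinh(ωT) ⇒ p·(1 − cosh) = x(T) − x₀·cosh − (ẋ₀/ω)·sinh
numerator   = -1.3468 − (0.0366)·3.740484 − (-0.1623/3.0350)·3.604334 = -1.290956
denominator = 1 − 3.740484 = -2.740484
p = -1.290956 / -2.740484 = 0.4711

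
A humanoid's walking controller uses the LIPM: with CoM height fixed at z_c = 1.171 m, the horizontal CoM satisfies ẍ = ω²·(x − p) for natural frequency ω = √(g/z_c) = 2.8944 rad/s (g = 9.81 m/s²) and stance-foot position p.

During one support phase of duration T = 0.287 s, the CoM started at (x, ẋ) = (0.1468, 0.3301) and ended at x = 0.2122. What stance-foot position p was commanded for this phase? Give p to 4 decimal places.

p = 0.2580

ωT = 2.8944·0.287 = 0.830693; cosh(ωT) = 1.365328, sinh(ωT) = 0.929580
x(T) = p + (x₀−p)·cosh(ωT) + (ẋ₀/ω)·sinh(ωT) ⇒ p·(1 − cosh) = x(T) − x₀·cosh − (ẋ₀/ω)·sinh
numerator   = 0.2122 − (0.1468)·1.365328 − (0.3301/2.8944)·0.929580 = -0.094247
denominator = 1 − 1.365328 = -0.365328
p = -0.094247 / -0.365328 = 0.2580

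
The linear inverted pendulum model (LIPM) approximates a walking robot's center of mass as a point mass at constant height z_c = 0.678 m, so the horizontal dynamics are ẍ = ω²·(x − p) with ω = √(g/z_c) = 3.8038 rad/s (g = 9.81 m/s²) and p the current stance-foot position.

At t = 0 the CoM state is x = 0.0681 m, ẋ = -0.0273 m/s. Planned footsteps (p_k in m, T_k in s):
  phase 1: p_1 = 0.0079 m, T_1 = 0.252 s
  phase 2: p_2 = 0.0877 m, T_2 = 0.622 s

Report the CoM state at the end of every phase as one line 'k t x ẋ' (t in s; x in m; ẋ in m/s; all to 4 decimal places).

1 0.2520 0.0900 0.2139
2 0.8740 0.3967 1.1946

phase 1: p=0.0079, T=0.252, ωT=0.958558, cosh=1.495689, sinh=1.112243; start (x,ẋ)=(0.068100, -0.027300) → end (x,ẋ)=(0.089958, 0.213859)
phase 2: p=0.0877, T=0.622, ωT=2.365964, cosh=5.374080, sinh=5.280221; start (x,ẋ)=(0.089958, 0.213859) → end (x,ẋ)=(0.396701, 1.194644)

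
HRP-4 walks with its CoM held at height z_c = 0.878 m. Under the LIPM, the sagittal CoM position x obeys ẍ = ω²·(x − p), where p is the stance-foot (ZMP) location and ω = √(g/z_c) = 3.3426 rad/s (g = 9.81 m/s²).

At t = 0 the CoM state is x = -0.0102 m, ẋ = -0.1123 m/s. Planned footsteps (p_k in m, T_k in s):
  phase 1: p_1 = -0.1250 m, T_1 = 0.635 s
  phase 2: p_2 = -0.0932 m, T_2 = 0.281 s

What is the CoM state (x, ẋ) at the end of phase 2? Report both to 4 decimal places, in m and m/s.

x = 0.7309, ẋ = 2.7730

phase 1: p=-0.1250, T=0.635, ωT=2.122551, cosh=4.236072, sinh=4.116346; start (x,ẋ)=(-0.010200, -0.112300) → end (x,ẋ)=(0.223006, 1.103856)
phase 2: p=-0.0932, T=0.281, ωT=0.939271, cosh=1.474514, sinh=1.083601; start (x,ẋ)=(0.223006, 1.103856) → end (x,ẋ)=(0.730897, 2.772963)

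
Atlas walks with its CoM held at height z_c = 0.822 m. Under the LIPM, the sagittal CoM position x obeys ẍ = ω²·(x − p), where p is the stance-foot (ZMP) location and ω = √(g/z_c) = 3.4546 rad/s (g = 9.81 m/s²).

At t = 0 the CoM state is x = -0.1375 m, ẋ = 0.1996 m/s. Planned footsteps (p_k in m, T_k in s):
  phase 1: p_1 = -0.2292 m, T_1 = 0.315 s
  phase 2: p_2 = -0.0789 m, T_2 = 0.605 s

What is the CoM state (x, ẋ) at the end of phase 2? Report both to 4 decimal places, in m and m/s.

x = 1.0990, ẋ = 4.1284

phase 1: p=-0.2292, T=0.315, ωT=1.088199, cosh=1.652872, sinh=1.316050; start (x,ẋ)=(-0.137500, 0.199600) → end (x,ẋ)=(-0.001593, 0.746821)
phase 2: p=-0.0789, T=0.605, ωT=2.090033, cosh=4.104433, sinh=3.980749; start (x,ẋ)=(-0.001593, 0.746821) → end (x,ẋ)=(1.098966, 4.128395)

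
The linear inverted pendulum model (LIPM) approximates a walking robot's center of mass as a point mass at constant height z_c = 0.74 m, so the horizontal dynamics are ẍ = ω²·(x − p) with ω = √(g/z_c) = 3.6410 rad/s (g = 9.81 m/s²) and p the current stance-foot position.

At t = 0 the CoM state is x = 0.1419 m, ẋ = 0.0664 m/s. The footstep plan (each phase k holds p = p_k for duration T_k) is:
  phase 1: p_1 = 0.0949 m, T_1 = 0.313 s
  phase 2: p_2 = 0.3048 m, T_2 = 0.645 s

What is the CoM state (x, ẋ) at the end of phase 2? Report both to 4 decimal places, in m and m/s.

phase 1: p=0.0949, T=0.313, ωT=1.139633, cosh=1.722779, sinh=1.402842; start (x,ẋ)=(0.141900, 0.066400) → end (x,ẋ)=(0.201454, 0.354457)
phase 2: p=0.3048, T=0.645, ωT=2.348445, cosh=5.282397, sinh=5.186880; start (x,ẋ)=(0.201454, 0.354457) → end (x,ẋ)=(0.263835, -0.079355)

x = 0.2638, ẋ = -0.0794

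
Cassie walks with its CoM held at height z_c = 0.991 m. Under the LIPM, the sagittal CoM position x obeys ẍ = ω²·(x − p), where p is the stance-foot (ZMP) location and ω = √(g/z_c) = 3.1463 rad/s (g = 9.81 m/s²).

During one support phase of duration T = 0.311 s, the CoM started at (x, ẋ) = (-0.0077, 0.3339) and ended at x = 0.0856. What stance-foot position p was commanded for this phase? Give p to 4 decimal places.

p = 0.0462

ωT = 3.1463·0.311 = 0.978499; cosh(ωT) = 1.518168, sinh(ωT) = 1.142293
x(T) = p + (x₀−p)·cosh(ωT) + (ẋ₀/ω)·sinh(ωT) ⇒ p·(1 − cosh) = x(T) − x₀·cosh − (ẋ₀/ω)·sinh
numerator   = 0.0856 − (-0.0077)·1.518168 − (0.3339/3.1463)·1.142293 = -0.023936
denominator = 1 − 1.518168 = -0.518168
p = -0.023936 / -0.518168 = 0.0462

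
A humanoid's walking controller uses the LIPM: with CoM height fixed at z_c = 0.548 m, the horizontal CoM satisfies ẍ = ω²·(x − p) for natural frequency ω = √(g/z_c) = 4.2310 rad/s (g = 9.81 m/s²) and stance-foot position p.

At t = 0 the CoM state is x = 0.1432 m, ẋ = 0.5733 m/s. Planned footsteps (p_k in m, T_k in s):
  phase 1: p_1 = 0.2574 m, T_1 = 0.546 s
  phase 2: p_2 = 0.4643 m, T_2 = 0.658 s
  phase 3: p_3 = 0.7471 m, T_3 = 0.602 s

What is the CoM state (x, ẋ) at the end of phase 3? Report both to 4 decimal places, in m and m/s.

x = -0.2734, ẋ = -4.2192

phase 1: p=0.2574, T=0.546, ωT=2.310126, cosh=5.087471, sinh=4.988223; start (x,ẋ)=(0.143200, 0.573300) → end (x,ẋ)=(0.352314, 0.506437)
phase 2: p=0.4643, T=0.658, ωT=2.783998, cosh=8.122692, sinh=8.060901; start (x,ẋ)=(0.352314, 0.506437) → end (x,ẋ)=(0.519539, 0.294285)
phase 3: p=0.7471, T=0.602, ωT=2.547062, cosh=6.423922, sinh=6.345610; start (x,ẋ)=(0.519539, 0.294285) → end (x,ẋ)=(-0.273370, -4.219164)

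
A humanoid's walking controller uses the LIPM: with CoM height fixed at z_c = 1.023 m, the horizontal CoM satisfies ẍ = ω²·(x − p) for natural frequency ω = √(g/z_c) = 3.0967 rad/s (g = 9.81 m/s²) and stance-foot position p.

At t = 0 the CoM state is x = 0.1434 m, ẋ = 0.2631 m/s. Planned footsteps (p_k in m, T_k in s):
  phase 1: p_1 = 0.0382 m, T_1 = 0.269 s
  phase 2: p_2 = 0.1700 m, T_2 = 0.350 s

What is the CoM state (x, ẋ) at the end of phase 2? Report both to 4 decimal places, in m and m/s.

x = 0.6009, ẋ = 1.4632

phase 1: p=0.0382, T=0.269, ωT=0.833012, cosh=1.367488, sinh=0.932750; start (x,ẋ)=(0.143400, 0.263100) → end (x,ẋ)=(0.261307, 0.663651)
phase 2: p=0.1700, T=0.350, ωT=1.083845, cosh=1.647158, sinh=1.308866; start (x,ẋ)=(0.261307, 0.663651) → end (x,ẋ)=(0.600899, 1.463221)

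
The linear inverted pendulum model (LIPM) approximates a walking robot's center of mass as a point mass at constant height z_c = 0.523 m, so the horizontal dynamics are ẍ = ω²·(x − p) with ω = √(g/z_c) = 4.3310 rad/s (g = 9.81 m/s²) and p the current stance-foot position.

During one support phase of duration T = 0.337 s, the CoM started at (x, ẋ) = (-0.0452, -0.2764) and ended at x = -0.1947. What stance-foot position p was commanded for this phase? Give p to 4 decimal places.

p = -0.0298

ωT = 4.3310·0.337 = 1.459547; cosh(ωT) = 2.268175, sinh(ωT) = 2.035834
x(T) = p + (x₀−p)·cosh(ωT) + (ẋ₀/ω)·sinh(ωT) ⇒ p·(1 − cosh) = x(T) − x₀·cosh − (ẋ₀/ω)·sinh
numerator   = -0.1947 − (-0.0452)·2.268175 − (-0.2764/4.3310)·2.035834 = 0.037746
denominator = 1 − 2.268175 = -1.268175
p = 0.037746 / -1.268175 = -0.0298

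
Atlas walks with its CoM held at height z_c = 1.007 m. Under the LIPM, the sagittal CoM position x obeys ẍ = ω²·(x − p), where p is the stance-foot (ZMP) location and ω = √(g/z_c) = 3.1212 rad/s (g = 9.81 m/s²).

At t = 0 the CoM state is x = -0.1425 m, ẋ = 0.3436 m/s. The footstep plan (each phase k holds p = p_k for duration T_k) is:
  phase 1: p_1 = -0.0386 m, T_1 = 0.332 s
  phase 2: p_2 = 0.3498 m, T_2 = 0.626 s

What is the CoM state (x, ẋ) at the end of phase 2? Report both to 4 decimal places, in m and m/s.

x = -0.9919, ẋ = -3.9822

phase 1: p=-0.0386, T=0.332, ωT=1.036238, cosh=1.586691, sinh=1.231904; start (x,ẋ)=(-0.142500, 0.343600) → end (x,ẋ)=(-0.067842, 0.145689)
phase 2: p=0.3498, T=0.626, ωT=1.953871, cosh=3.598837, sinh=3.457113; start (x,ẋ)=(-0.067842, 0.145689) → end (x,ẋ)=(-0.991856, -3.982186)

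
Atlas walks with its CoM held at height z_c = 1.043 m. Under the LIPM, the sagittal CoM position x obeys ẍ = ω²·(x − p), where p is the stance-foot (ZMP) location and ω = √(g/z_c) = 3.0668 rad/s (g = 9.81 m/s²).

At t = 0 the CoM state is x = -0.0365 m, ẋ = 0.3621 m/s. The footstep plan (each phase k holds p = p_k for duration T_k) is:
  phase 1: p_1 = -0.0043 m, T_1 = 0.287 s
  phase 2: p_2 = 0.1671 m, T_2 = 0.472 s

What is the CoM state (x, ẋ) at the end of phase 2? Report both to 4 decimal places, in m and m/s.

x = 0.2154, ẋ = 0.3168

phase 1: p=-0.0043, T=0.287, ωT=0.880172, cosh=1.413013, sinh=0.998301; start (x,ẋ)=(-0.036500, 0.362100) → end (x,ẋ)=(0.068071, 0.413069)
phase 2: p=0.1671, T=0.472, ωT=1.447530, cosh=2.243873, sinh=2.008723; start (x,ẋ)=(0.068071, 0.413069) → end (x,ẋ)=(0.215448, 0.316822)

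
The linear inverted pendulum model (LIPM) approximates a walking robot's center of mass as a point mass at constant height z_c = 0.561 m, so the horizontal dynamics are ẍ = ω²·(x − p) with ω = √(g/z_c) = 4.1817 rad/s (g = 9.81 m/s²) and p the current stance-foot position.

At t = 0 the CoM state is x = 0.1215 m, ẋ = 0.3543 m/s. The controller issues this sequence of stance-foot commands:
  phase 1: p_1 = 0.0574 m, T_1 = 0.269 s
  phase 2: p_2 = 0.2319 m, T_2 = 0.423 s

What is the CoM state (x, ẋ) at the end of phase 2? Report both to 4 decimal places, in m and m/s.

x = 1.0488, ẋ = 3.5450

phase 1: p=0.0574, T=0.269, ωT=1.124877, cosh=1.702266, sinh=1.377573; start (x,ẋ)=(0.121500, 0.354300) → end (x,ẋ)=(0.283232, 0.972367)
phase 2: p=0.2319, T=0.423, ωT=1.768859, cosh=3.017343, sinh=2.846816; start (x,ẋ)=(0.283232, 0.972367) → end (x,ẋ)=(1.048754, 3.545048)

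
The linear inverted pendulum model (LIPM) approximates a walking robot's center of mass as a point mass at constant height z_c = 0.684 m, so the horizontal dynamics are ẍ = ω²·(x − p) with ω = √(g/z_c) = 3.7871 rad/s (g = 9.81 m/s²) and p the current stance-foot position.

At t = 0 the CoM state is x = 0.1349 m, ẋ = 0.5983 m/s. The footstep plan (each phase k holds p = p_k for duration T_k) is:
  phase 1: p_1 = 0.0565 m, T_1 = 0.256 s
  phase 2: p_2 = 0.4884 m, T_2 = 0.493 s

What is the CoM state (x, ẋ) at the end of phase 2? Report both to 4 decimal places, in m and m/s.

phase 1: p=0.0565, T=0.256, ωT=0.969498, cosh=1.507947, sinh=1.128673; start (x,ẋ)=(0.134900, 0.598300) → end (x,ẋ)=(0.353035, 1.237317)
phase 2: p=0.4884, T=0.493, ωT=1.867040, cosh=3.311851, sinh=3.157270; start (x,ẋ)=(0.353035, 1.237317) → end (x,ẋ)=(1.071631, 2.479263)

x = 1.0716, ẋ = 2.4793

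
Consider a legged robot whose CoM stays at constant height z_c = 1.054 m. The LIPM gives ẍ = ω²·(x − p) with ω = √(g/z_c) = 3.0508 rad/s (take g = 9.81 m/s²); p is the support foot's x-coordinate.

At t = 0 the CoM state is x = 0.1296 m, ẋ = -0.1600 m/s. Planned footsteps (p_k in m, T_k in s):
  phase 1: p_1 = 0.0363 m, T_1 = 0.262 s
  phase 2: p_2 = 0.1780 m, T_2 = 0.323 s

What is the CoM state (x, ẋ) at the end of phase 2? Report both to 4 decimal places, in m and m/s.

phase 1: p=0.0363, T=0.262, ωT=0.799310, cosh=1.336822, sinh=0.887183; start (x,ẋ)=(0.129600, -0.160000) → end (x,ẋ)=(0.114497, 0.038636)
phase 2: p=0.1780, T=0.323, ωT=0.985408, cosh=1.526096, sinh=1.152809; start (x,ẋ)=(0.114497, 0.038636) → end (x,ẋ)=(0.095688, -0.164378)

x = 0.0957, ẋ = -0.1644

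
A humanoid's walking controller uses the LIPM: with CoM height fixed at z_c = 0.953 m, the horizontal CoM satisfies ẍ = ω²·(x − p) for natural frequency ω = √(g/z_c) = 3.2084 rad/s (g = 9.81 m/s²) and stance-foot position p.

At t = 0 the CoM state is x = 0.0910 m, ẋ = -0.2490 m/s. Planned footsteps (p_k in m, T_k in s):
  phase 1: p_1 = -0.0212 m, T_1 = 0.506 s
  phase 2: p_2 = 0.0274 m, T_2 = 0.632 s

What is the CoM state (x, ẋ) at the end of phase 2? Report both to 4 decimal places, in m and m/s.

phase 1: p=-0.0212, T=0.506, ωT=1.623450, cosh=2.633886, sinh=2.436669; start (x,ẋ)=(0.091000, -0.249000) → end (x,ẋ)=(0.085215, 0.221321)
phase 2: p=0.0274, T=0.632, ωT=2.027709, cosh=3.864149, sinh=3.732512; start (x,ẋ)=(0.085215, 0.221321) → end (x,ẋ)=(0.508281, 1.547574)

x = 0.5083, ẋ = 1.5476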